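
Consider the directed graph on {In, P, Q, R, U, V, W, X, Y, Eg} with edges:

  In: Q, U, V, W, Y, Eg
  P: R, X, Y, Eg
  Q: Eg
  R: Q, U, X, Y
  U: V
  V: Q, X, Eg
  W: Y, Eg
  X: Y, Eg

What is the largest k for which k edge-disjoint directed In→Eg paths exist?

5

Assign every edge capacity 1; by Menger, the answer equals the max flow.
Path In→Eg (+1); total 1.
Path In→Q→Eg (+1); total 2.
Path In→V→Eg (+1); total 3.
Path In→W→Eg (+1); total 4.
Path In→U→V→X→Eg (+1); total 5.
No residual In→Eg path; max flow = 5.
Certifying cut of size 5: {In→Eg, In→Q, In→U, In→V, In→W}.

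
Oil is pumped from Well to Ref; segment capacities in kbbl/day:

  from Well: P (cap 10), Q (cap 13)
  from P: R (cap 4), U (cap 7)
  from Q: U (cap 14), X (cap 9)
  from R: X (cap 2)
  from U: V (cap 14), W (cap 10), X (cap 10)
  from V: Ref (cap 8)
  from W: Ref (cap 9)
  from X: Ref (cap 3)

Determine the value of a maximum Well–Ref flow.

20

Augment Well→Q→X→Ref: bottleneck 3, flow now 3.
Augment Well→P→U→V→Ref: bottleneck 7, flow now 10.
Augment Well→Q→U→V→Ref: bottleneck 1, flow now 11.
Augment Well→Q→U→W→Ref: bottleneck 9, flow now 20.
No augmenting path remains; maximum flow = 20.
In the residual graph, reachable from Well: {Well, P, Q, R, U, V, W, X}.
Min-cut edges: V→Ref (8), W→Ref (9), X→Ref (3); capacity 8 + 9 + 3 = 20.
This cut is saturated, so no flow can exceed 20.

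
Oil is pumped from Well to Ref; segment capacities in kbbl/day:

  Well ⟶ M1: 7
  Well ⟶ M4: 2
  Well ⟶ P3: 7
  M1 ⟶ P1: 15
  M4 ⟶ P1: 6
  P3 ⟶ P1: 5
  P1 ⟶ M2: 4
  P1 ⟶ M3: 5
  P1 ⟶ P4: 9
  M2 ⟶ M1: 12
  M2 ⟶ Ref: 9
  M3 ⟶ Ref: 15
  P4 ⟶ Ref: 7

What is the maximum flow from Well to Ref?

14

Augment Well→M1→P1→M2→Ref: bottleneck 4, flow now 4.
Augment Well→M1→P1→M3→Ref: bottleneck 3, flow now 7.
Augment Well→M4→P1→M3→Ref: bottleneck 2, flow now 9.
Augment Well→P3→P1→P4→Ref: bottleneck 5, flow now 14.
No augmenting path remains; maximum flow = 14.
In the residual graph, reachable from Well: {Well, P3}.
Min-cut edges: Well→M1 (7), Well→M4 (2), P3→P1 (5); capacity 7 + 2 + 5 = 14.
This cut is saturated, so no flow can exceed 14.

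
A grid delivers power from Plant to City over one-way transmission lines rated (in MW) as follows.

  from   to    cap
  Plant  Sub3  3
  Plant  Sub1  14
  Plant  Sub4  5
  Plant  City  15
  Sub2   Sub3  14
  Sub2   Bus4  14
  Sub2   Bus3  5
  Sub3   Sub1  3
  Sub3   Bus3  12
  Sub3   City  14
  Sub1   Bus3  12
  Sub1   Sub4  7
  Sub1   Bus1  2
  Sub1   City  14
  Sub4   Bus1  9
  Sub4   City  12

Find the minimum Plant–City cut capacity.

Augment Plant→City: bottleneck 15, flow now 15.
Augment Plant→Sub3→City: bottleneck 3, flow now 18.
Augment Plant→Sub1→City: bottleneck 14, flow now 32.
Augment Plant→Sub4→City: bottleneck 5, flow now 37.
No augmenting path remains; maximum flow = 37.
By max-flow min-cut, the minimum cut capacity equals the max flow.
In the residual graph, reachable from Plant: {Plant}.
Min-cut edges: Plant→Sub3 (3), Plant→Sub1 (14), Plant→Sub4 (5), Plant→City (15); capacity 3 + 14 + 5 + 15 = 37.

37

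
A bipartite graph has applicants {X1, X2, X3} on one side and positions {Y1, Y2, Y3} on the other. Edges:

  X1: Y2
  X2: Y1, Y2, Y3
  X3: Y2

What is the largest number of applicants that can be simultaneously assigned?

2

Unit-capacity flow: source→left, listed edges, right→sink; max matching = max flow.
Augmenting path X1→Y2 (+1); matched 1.
Augmenting path X2→Y1 (+1); matched 2.
No augmenting path remains; maximum matching = 2.
König certificate: {X2, Y2} is a vertex cover of size 2 (every listed pair touches it), so no matching can be larger.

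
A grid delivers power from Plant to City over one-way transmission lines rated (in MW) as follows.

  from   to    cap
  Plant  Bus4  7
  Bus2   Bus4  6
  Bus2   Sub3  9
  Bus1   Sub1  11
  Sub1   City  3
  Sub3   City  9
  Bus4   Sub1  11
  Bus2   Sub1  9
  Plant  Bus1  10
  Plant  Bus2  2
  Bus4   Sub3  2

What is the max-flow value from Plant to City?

7

Augment Plant→Bus1→Sub1→City: bottleneck 3, flow now 3.
Augment Plant→Bus4→Sub3→City: bottleneck 2, flow now 5.
Augment Plant→Bus2→Sub3→City: bottleneck 2, flow now 7.
No augmenting path remains; maximum flow = 7.
In the residual graph, reachable from Plant: {Plant, Bus1, Bus4, Sub1}.
Min-cut edges: Plant→Bus2 (2), Bus4→Sub3 (2), Sub1→City (3); capacity 2 + 2 + 3 = 7.
This cut is saturated, so no flow can exceed 7.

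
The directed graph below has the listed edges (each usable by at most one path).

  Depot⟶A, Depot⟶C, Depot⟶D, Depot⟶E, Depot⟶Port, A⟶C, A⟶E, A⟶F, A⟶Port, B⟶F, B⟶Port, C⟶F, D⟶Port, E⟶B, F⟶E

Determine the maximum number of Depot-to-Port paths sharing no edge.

Assign every edge capacity 1; by Menger, the answer equals the max flow.
Path Depot→Port (+1); total 1.
Path Depot→A→Port (+1); total 2.
Path Depot→D→Port (+1); total 3.
Path Depot→E→B→Port (+1); total 4.
No residual Depot→Port path; max flow = 4.
Certifying cut of size 4: {Depot→A, Depot→D, Depot→Port, E→B}.

4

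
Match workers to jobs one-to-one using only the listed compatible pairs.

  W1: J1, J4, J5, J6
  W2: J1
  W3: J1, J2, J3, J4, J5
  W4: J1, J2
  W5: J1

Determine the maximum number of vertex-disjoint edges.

Unit-capacity flow: source→left, listed edges, right→sink; max matching = max flow.
Augmenting path W1→J1 (+1); matched 1.
Augmenting path W3→J2 (+1); matched 2.
Augmenting path W2→J1→W1→J4 (+1); matched 3.
Augmenting path W4→J2→W3→J3 (+1); matched 4.
No augmenting path remains; maximum matching = 4.
König certificate: {W1, W3, W4, J1} is a vertex cover of size 4 (every listed pair touches it), so no matching can be larger.

4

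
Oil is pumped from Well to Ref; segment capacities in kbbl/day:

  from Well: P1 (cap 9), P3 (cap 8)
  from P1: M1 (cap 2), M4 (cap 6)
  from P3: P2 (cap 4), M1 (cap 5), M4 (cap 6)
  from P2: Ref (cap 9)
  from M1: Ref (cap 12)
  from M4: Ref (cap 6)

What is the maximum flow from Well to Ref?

16

Augment Well→P1→M1→Ref: bottleneck 2, flow now 2.
Augment Well→P1→M4→Ref: bottleneck 6, flow now 8.
Augment Well→P3→P2→Ref: bottleneck 4, flow now 12.
Augment Well→P3→M1→Ref: bottleneck 4, flow now 16.
No augmenting path remains; maximum flow = 16.
In the residual graph, reachable from Well: {Well, P1}.
Min-cut edges: Well→P3 (8), P1→M1 (2), P1→M4 (6); capacity 8 + 2 + 6 = 16.
This cut is saturated, so no flow can exceed 16.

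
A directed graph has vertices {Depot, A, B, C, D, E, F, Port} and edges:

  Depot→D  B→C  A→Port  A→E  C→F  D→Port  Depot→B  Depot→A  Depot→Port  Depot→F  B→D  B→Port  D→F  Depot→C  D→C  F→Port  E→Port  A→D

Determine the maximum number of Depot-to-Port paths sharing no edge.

Assign every edge capacity 1; by Menger, the answer equals the max flow.
Path Depot→Port (+1); total 1.
Path Depot→A→Port (+1); total 2.
Path Depot→B→Port (+1); total 3.
Path Depot→D→Port (+1); total 4.
Path Depot→F→Port (+1); total 5.
No residual Depot→Port path; max flow = 5.
Certifying cut of size 5: {Depot→A, Depot→B, Depot→D, Depot→Port, F→Port}.

5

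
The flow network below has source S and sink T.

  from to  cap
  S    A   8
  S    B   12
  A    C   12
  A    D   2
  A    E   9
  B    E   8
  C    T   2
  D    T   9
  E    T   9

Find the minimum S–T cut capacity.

Augment S→A→C→T: bottleneck 2, flow now 2.
Augment S→A→D→T: bottleneck 2, flow now 4.
Augment S→A→E→T: bottleneck 4, flow now 8.
Augment S→B→E→T: bottleneck 5, flow now 13.
No augmenting path remains; maximum flow = 13.
By max-flow min-cut, the minimum cut capacity equals the max flow.
In the residual graph, reachable from S: {S, A, B, C, E}.
Min-cut edges: A→D (2), C→T (2), E→T (9); capacity 2 + 2 + 9 = 13.

13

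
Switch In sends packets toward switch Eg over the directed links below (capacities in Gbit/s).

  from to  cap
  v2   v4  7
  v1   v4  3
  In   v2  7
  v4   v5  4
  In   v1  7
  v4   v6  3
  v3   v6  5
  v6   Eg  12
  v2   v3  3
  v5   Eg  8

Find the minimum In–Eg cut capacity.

Augment In→v1→v4→v5→Eg: bottleneck 3, flow now 3.
Augment In→v2→v3→v6→Eg: bottleneck 3, flow now 6.
Augment In→v2→v4→v5→Eg: bottleneck 1, flow now 7.
Augment In→v2→v4→v6→Eg: bottleneck 3, flow now 10.
No augmenting path remains; maximum flow = 10.
By max-flow min-cut, the minimum cut capacity equals the max flow.
In the residual graph, reachable from In: {In, v1}.
Min-cut edges: In→v2 (7), v1→v4 (3); capacity 7 + 3 = 10.

10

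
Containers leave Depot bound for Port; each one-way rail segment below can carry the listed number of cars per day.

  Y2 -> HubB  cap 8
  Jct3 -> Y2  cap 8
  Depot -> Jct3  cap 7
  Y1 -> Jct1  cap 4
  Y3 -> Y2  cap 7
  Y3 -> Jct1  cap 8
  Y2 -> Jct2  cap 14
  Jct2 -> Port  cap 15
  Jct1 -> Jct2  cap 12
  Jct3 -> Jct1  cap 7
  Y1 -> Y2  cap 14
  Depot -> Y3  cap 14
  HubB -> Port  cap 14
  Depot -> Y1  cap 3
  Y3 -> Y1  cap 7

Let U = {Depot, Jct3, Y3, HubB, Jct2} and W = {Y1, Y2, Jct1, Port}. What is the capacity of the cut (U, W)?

Edges leaving {Depot, Jct3, Y3, HubB, Jct2}: Depot→Y1 (3), Jct3→Y2 (8), Jct3→Jct1 (7), Y3→Y1 (7), Y3→Y2 (7), Y3→Jct1 (8), HubB→Port (14), Jct2→Port (15).
Cut capacity = 3 + 8 + 7 + 7 + 7 + 8 + 14 + 15 = 69.

69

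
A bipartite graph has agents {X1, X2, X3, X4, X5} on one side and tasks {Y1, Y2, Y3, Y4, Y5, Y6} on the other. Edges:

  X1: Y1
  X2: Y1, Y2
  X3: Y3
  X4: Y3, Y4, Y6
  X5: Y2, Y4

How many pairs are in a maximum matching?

5

Unit-capacity flow: source→left, listed edges, right→sink; max matching = max flow.
Augmenting path X1→Y1 (+1); matched 1.
Augmenting path X2→Y2 (+1); matched 2.
Augmenting path X3→Y3 (+1); matched 3.
Augmenting path X4→Y4 (+1); matched 4.
Augmenting path X5→Y4→X4→Y6 (+1); matched 5.
No augmenting path remains; maximum matching = 5.
König certificate: {X1, X2, X3, X4, X5} is a vertex cover of size 5 (every listed pair touches it), so no matching can be larger.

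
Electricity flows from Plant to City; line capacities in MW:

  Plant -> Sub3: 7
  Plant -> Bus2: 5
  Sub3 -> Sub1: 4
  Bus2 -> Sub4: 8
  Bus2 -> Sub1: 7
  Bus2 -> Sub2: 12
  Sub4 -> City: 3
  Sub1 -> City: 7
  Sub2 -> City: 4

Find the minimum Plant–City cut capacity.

Augment Plant→Sub3→Sub1→City: bottleneck 4, flow now 4.
Augment Plant→Bus2→Sub4→City: bottleneck 3, flow now 7.
Augment Plant→Bus2→Sub1→City: bottleneck 2, flow now 9.
No augmenting path remains; maximum flow = 9.
By max-flow min-cut, the minimum cut capacity equals the max flow.
In the residual graph, reachable from Plant: {Plant, Sub3}.
Min-cut edges: Plant→Bus2 (5), Sub3→Sub1 (4); capacity 5 + 4 = 9.

9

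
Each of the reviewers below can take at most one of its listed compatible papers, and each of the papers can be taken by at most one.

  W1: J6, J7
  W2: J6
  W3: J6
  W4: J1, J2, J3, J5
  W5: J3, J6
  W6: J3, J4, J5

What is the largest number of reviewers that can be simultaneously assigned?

Unit-capacity flow: source→left, listed edges, right→sink; max matching = max flow.
Augmenting path W1→J6 (+1); matched 1.
Augmenting path W4→J1 (+1); matched 2.
Augmenting path W5→J3 (+1); matched 3.
Augmenting path W6→J4 (+1); matched 4.
Augmenting path W2→J6→W1→J7 (+1); matched 5.
No augmenting path remains; maximum matching = 5.
König certificate: {W1, W4, W5, W6, J6} is a vertex cover of size 5 (every listed pair touches it), so no matching can be larger.

5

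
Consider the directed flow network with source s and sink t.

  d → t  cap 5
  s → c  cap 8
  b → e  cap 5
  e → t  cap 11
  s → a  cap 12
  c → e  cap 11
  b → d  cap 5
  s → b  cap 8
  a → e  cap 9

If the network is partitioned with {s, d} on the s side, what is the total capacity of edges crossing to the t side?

33

Edges leaving {s, d}: s→a (12), s→b (8), s→c (8), d→t (5).
Cut capacity = 12 + 8 + 8 + 5 = 33.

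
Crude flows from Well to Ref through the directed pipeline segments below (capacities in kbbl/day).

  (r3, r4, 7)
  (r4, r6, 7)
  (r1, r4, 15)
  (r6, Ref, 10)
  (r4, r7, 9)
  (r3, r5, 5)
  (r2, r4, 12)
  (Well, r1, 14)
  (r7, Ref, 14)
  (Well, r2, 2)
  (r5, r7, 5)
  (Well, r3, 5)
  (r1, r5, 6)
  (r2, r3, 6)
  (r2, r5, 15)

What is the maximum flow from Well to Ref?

Augment Well→r1→r4→r6→Ref: bottleneck 7, flow now 7.
Augment Well→r1→r4→r7→Ref: bottleneck 7, flow now 14.
Augment Well→r2→r4→r7→Ref: bottleneck 2, flow now 16.
Augment Well→r3→r5→r7→Ref: bottleneck 5, flow now 21.
No augmenting path remains; maximum flow = 21.
In the residual graph, reachable from Well: {Well}.
Min-cut edges: Well→r1 (14), Well→r2 (2), Well→r3 (5); capacity 14 + 2 + 5 = 21.
This cut is saturated, so no flow can exceed 21.

21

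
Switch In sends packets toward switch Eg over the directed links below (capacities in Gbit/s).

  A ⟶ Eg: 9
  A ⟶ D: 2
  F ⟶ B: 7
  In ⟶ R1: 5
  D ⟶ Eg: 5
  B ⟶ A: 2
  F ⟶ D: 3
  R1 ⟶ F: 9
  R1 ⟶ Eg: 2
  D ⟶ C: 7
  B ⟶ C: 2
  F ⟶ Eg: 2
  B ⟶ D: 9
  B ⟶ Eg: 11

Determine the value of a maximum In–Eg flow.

5

Augment In→R1→Eg: bottleneck 2, flow now 2.
Augment In→R1→F→Eg: bottleneck 2, flow now 4.
Augment In→R1→F→B→Eg: bottleneck 1, flow now 5.
No augmenting path remains; maximum flow = 5.
In the residual graph, reachable from In: {In}.
Min-cut edges: In→R1 (5); capacity 5 = 5.
This cut is saturated, so no flow can exceed 5.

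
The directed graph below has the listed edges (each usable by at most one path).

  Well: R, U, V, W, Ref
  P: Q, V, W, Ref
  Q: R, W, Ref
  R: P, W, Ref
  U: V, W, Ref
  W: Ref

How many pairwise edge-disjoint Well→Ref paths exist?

4

Assign every edge capacity 1; by Menger, the answer equals the max flow.
Path Well→Ref (+1); total 1.
Path Well→R→Ref (+1); total 2.
Path Well→U→Ref (+1); total 3.
Path Well→W→Ref (+1); total 4.
No residual Well→Ref path; max flow = 4.
Certifying cut of size 4: {Well→R, Well→Ref, Well→U, Well→W}.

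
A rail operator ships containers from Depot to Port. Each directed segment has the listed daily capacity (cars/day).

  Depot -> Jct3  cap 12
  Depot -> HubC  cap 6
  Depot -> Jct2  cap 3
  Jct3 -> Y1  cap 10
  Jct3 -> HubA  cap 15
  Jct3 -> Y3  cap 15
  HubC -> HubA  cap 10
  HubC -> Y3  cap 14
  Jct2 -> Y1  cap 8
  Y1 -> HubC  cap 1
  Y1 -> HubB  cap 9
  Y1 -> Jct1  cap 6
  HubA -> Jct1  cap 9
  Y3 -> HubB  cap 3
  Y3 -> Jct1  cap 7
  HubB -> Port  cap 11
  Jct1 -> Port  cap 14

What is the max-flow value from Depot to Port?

Augment Depot→Jct3→Y1→HubB→Port: bottleneck 9, flow now 9.
Augment Depot→Jct3→Y1→Jct1→Port: bottleneck 1, flow now 10.
Augment Depot→Jct3→HubA→Jct1→Port: bottleneck 2, flow now 12.
Augment Depot→HubC→HubA→Jct1→Port: bottleneck 6, flow now 18.
Augment Depot→Jct2→Y1→Jct1→Port: bottleneck 3, flow now 21.
No augmenting path remains; maximum flow = 21.
In the residual graph, reachable from Depot: {Depot}.
Min-cut edges: Depot→Jct3 (12), Depot→HubC (6), Depot→Jct2 (3); capacity 12 + 6 + 3 = 21.
This cut is saturated, so no flow can exceed 21.

21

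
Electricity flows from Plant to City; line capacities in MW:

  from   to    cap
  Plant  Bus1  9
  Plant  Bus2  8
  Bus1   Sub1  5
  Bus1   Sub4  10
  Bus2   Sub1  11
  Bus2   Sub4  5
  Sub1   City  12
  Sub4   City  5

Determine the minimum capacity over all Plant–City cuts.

Augment Plant→Bus1→Sub1→City: bottleneck 5, flow now 5.
Augment Plant→Bus1→Sub4→City: bottleneck 4, flow now 9.
Augment Plant→Bus2→Sub1→City: bottleneck 7, flow now 16.
Augment Plant→Bus2→Sub4→City: bottleneck 1, flow now 17.
No augmenting path remains; maximum flow = 17.
By max-flow min-cut, the minimum cut capacity equals the max flow.
In the residual graph, reachable from Plant: {Plant}.
Min-cut edges: Plant→Bus1 (9), Plant→Bus2 (8); capacity 9 + 8 = 17.

17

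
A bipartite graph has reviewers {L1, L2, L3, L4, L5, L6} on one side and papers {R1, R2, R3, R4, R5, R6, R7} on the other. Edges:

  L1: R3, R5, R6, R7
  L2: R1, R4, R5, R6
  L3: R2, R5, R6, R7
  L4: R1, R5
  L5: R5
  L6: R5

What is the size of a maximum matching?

Unit-capacity flow: source→left, listed edges, right→sink; max matching = max flow.
Augmenting path L1→R3 (+1); matched 1.
Augmenting path L2→R1 (+1); matched 2.
Augmenting path L3→R2 (+1); matched 3.
Augmenting path L4→R5 (+1); matched 4.
Augmenting path L5→R5→L4→R1→L2→R4 (+1); matched 5.
No augmenting path remains; maximum matching = 5.
König certificate: {L1, L2, L3, L4, R5} is a vertex cover of size 5 (every listed pair touches it), so no matching can be larger.

5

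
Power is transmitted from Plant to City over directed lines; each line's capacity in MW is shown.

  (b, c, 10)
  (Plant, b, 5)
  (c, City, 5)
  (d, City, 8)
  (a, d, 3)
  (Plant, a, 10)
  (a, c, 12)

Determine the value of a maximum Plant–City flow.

Augment Plant→a→c→City: bottleneck 5, flow now 5.
Augment Plant→a→d→City: bottleneck 3, flow now 8.
No augmenting path remains; maximum flow = 8.
In the residual graph, reachable from Plant: {Plant, a, b, c}.
Min-cut edges: a→d (3), c→City (5); capacity 3 + 5 = 8.
This cut is saturated, so no flow can exceed 8.

8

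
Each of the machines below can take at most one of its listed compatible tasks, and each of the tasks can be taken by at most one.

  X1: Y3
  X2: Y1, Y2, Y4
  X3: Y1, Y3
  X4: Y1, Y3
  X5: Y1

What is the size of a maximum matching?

Unit-capacity flow: source→left, listed edges, right→sink; max matching = max flow.
Augmenting path X1→Y3 (+1); matched 1.
Augmenting path X2→Y1 (+1); matched 2.
Augmenting path X3→Y1→X2→Y2 (+1); matched 3.
No augmenting path remains; maximum matching = 3.
König certificate: {X2, Y1, Y3} is a vertex cover of size 3 (every listed pair touches it), so no matching can be larger.

3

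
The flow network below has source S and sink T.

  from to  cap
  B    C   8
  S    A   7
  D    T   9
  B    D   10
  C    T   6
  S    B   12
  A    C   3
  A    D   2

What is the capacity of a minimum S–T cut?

Augment S→A→C→T: bottleneck 3, flow now 3.
Augment S→A→D→T: bottleneck 2, flow now 5.
Augment S→B→C→T: bottleneck 3, flow now 8.
Augment S→B→D→T: bottleneck 7, flow now 15.
No augmenting path remains; maximum flow = 15.
By max-flow min-cut, the minimum cut capacity equals the max flow.
In the residual graph, reachable from S: {S, A, B, C, D}.
Min-cut edges: C→T (6), D→T (9); capacity 6 + 9 = 15.

15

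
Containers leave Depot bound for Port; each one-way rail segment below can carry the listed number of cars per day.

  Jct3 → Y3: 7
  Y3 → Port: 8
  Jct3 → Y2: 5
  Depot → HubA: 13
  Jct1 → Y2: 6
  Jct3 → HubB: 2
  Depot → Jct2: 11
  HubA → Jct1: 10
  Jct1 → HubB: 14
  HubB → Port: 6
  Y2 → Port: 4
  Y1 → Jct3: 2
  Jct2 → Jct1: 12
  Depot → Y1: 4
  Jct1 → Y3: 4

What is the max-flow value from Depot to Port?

16

Augment Depot→HubA→Jct1→Y3→Port: bottleneck 4, flow now 4.
Augment Depot→HubA→Jct1→Y2→Port: bottleneck 4, flow now 8.
Augment Depot→HubA→Jct1→HubB→Port: bottleneck 2, flow now 10.
Augment Depot→Y1→Jct3→Y3→Port: bottleneck 2, flow now 12.
Augment Depot→Jct2→Jct1→HubB→Port: bottleneck 4, flow now 16.
No augmenting path remains; maximum flow = 16.
In the residual graph, reachable from Depot: {Depot, HubA, Y1, Jct2, Jct1, Y2, HubB}.
Min-cut edges: Y1→Jct3 (2), Jct1→Y3 (4), Y2→Port (4), HubB→Port (6); capacity 2 + 4 + 4 + 6 = 16.
This cut is saturated, so no flow can exceed 16.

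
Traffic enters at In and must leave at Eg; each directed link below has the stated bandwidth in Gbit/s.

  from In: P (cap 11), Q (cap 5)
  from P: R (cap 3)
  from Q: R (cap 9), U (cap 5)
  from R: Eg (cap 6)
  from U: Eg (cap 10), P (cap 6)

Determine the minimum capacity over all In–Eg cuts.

8

Augment In→P→R→Eg: bottleneck 3, flow now 3.
Augment In→Q→R→Eg: bottleneck 3, flow now 6.
Augment In→Q→U→Eg: bottleneck 2, flow now 8.
No augmenting path remains; maximum flow = 8.
By max-flow min-cut, the minimum cut capacity equals the max flow.
In the residual graph, reachable from In: {In, P}.
Min-cut edges: In→Q (5), P→R (3); capacity 5 + 3 = 8.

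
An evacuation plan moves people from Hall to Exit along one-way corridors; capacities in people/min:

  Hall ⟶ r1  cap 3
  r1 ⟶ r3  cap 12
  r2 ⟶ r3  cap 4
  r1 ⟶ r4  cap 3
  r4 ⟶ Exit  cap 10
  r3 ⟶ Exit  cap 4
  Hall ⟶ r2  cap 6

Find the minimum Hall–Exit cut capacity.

Augment Hall→r1→r3→Exit: bottleneck 3, flow now 3.
Augment Hall→r2→r3→Exit: bottleneck 1, flow now 4.
Augment Hall→r2→r3→r1→r4→Exit: bottleneck 3, flow now 7. (uses reverse residual edge)
No augmenting path remains; maximum flow = 7.
By max-flow min-cut, the minimum cut capacity equals the max flow.
In the residual graph, reachable from Hall: {Hall, r2}.
Min-cut edges: Hall→r1 (3), r2→r3 (4); capacity 3 + 4 = 7.

7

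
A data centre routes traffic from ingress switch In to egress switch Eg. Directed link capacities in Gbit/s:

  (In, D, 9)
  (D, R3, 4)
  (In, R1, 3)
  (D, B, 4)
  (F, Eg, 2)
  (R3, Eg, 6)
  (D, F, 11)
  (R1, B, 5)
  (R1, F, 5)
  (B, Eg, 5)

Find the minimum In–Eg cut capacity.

11

Augment In→R1→B→Eg: bottleneck 3, flow now 3.
Augment In→D→R3→Eg: bottleneck 4, flow now 7.
Augment In→D→B→Eg: bottleneck 2, flow now 9.
Augment In→D→F→Eg: bottleneck 2, flow now 11.
No augmenting path remains; maximum flow = 11.
By max-flow min-cut, the minimum cut capacity equals the max flow.
In the residual graph, reachable from In: {In, R1, D, B, F}.
Min-cut edges: D→R3 (4), B→Eg (5), F→Eg (2); capacity 4 + 5 + 2 = 11.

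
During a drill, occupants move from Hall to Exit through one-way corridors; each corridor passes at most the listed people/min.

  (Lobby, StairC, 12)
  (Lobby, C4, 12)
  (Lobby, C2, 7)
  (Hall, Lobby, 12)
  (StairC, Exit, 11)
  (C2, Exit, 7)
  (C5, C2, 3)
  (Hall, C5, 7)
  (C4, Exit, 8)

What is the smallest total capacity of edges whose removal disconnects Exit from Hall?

Augment Hall→Lobby→C2→Exit: bottleneck 7, flow now 7.
Augment Hall→Lobby→StairC→Exit: bottleneck 5, flow now 12.
Augment Hall→C5→C2→Lobby→StairC→Exit: bottleneck 3, flow now 15. (uses reverse residual edge)
No augmenting path remains; maximum flow = 15.
By max-flow min-cut, the minimum cut capacity equals the max flow.
In the residual graph, reachable from Hall: {Hall, C5}.
Min-cut edges: Hall→Lobby (12), C5→C2 (3); capacity 12 + 3 = 15.

15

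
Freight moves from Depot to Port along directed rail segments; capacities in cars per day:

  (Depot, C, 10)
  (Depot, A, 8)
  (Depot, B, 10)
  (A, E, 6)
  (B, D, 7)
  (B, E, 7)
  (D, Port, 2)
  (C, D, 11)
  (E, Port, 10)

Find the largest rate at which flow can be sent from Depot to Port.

12

Augment Depot→A→E→Port: bottleneck 6, flow now 6.
Augment Depot→B→D→Port: bottleneck 2, flow now 8.
Augment Depot→B→E→Port: bottleneck 4, flow now 12.
No augmenting path remains; maximum flow = 12.
In the residual graph, reachable from Depot: {Depot, A, B, C, D, E}.
Min-cut edges: D→Port (2), E→Port (10); capacity 2 + 10 = 12.
This cut is saturated, so no flow can exceed 12.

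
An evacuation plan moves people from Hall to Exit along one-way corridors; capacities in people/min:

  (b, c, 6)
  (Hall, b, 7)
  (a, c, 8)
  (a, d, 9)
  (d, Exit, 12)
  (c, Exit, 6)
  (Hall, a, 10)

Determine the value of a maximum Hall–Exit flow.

15

Augment Hall→a→c→Exit: bottleneck 6, flow now 6.
Augment Hall→a→d→Exit: bottleneck 4, flow now 10.
Augment Hall→b→c→a→d→Exit: bottleneck 5, flow now 15. (uses reverse residual edge)
No augmenting path remains; maximum flow = 15.
In the residual graph, reachable from Hall: {Hall, a, b, c}.
Min-cut edges: a→d (9), c→Exit (6); capacity 9 + 6 = 15.
This cut is saturated, so no flow can exceed 15.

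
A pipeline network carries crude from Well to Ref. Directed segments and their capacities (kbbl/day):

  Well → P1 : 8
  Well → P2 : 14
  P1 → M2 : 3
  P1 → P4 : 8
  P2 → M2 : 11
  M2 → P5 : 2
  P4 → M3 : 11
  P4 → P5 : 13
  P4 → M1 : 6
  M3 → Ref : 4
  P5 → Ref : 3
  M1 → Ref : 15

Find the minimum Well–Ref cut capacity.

Augment Well→P1→M2→P5→Ref: bottleneck 2, flow now 2.
Augment Well→P1→P4→M3→Ref: bottleneck 4, flow now 6.
Augment Well→P1→P4→P5→Ref: bottleneck 1, flow now 7.
Augment Well→P1→P4→M1→Ref: bottleneck 1, flow now 8.
Augment Well→P2→M2→P1→P4→M1→Ref: bottleneck 2, flow now 10. (uses reverse residual edge)
No augmenting path remains; maximum flow = 10.
By max-flow min-cut, the minimum cut capacity equals the max flow.
In the residual graph, reachable from Well: {Well, P2, M2}.
Min-cut edges: Well→P1 (8), M2→P5 (2); capacity 8 + 2 = 10.

10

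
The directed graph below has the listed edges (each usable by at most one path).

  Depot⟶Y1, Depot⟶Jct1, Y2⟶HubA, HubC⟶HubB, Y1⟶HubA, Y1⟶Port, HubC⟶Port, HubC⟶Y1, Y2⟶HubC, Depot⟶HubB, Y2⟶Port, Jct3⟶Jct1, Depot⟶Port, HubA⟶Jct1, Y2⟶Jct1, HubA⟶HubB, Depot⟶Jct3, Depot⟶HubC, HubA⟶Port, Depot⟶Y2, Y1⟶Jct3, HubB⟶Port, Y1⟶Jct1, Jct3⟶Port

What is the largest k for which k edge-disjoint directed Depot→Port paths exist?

6

Assign every edge capacity 1; by Menger, the answer equals the max flow.
Path Depot→Port (+1); total 1.
Path Depot→Y2→Port (+1); total 2.
Path Depot→Y1→Port (+1); total 3.
Path Depot→HubC→Port (+1); total 4.
Path Depot→Jct3→Port (+1); total 5.
Path Depot→HubB→Port (+1); total 6.
No residual Depot→Port path; max flow = 6.
Certifying cut of size 6: {Depot→HubB, Depot→HubC, Depot→Jct3, Depot→Port, Depot→Y1, Depot→Y2}.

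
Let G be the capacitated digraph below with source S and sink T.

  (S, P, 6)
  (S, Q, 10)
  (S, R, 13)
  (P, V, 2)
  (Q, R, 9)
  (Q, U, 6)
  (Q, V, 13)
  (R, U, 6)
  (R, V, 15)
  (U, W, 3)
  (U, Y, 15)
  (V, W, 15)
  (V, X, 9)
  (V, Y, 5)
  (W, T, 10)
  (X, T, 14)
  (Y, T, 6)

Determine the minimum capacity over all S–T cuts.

Augment S→P→V→W→T: bottleneck 2, flow now 2.
Augment S→Q→U→W→T: bottleneck 3, flow now 5.
Augment S→Q→U→Y→T: bottleneck 3, flow now 8.
Augment S→Q→V→W→T: bottleneck 4, flow now 12.
Augment S→R→U→Y→T: bottleneck 3, flow now 15.
Augment S→R→V→W→T: bottleneck 1, flow now 16.
Augment S→R→V→X→T: bottleneck 9, flow now 25.
No augmenting path remains; maximum flow = 25.
By max-flow min-cut, the minimum cut capacity equals the max flow.
In the residual graph, reachable from S: {S, P}.
Min-cut edges: S→Q (10), S→R (13), P→V (2); capacity 10 + 13 + 2 = 25.

25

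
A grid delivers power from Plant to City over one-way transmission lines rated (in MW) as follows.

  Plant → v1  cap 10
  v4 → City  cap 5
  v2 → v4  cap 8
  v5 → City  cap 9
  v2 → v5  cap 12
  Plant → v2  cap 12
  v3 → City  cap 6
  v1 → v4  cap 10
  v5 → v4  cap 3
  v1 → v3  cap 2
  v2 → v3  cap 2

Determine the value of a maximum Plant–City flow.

Augment Plant→v1→v3→City: bottleneck 2, flow now 2.
Augment Plant→v1→v4→City: bottleneck 5, flow now 7.
Augment Plant→v2→v3→City: bottleneck 2, flow now 9.
Augment Plant→v2→v5→City: bottleneck 9, flow now 18.
No augmenting path remains; maximum flow = 18.
In the residual graph, reachable from Plant: {Plant, v1, v2, v4, v5}.
Min-cut edges: v1→v3 (2), v2→v3 (2), v4→City (5), v5→City (9); capacity 2 + 2 + 5 + 9 = 18.
This cut is saturated, so no flow can exceed 18.

18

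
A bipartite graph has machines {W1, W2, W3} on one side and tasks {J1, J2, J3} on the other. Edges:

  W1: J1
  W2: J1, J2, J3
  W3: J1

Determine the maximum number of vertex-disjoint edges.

Unit-capacity flow: source→left, listed edges, right→sink; max matching = max flow.
Augmenting path W1→J1 (+1); matched 1.
Augmenting path W2→J2 (+1); matched 2.
No augmenting path remains; maximum matching = 2.
König certificate: {W2, J1} is a vertex cover of size 2 (every listed pair touches it), so no matching can be larger.

2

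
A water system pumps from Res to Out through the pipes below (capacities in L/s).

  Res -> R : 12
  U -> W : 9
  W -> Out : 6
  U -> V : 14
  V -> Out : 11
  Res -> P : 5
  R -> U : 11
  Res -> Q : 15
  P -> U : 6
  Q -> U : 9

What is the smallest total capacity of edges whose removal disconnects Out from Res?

17

Augment Res→P→U→V→Out: bottleneck 5, flow now 5.
Augment Res→Q→U→V→Out: bottleneck 6, flow now 11.
Augment Res→Q→U→W→Out: bottleneck 3, flow now 14.
Augment Res→R→U→W→Out: bottleneck 3, flow now 17.
No augmenting path remains; maximum flow = 17.
By max-flow min-cut, the minimum cut capacity equals the max flow.
In the residual graph, reachable from Res: {Res, P, Q, R, U, V, W}.
Min-cut edges: V→Out (11), W→Out (6); capacity 11 + 6 = 17.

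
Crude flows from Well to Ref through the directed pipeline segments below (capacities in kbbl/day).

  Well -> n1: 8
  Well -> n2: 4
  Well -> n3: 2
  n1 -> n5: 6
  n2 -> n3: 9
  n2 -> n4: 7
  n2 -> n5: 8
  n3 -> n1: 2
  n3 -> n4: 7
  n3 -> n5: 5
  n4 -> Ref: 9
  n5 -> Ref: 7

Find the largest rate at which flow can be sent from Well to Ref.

12

Augment Well→n1→n5→Ref: bottleneck 6, flow now 6.
Augment Well→n2→n4→Ref: bottleneck 4, flow now 10.
Augment Well→n3→n4→Ref: bottleneck 2, flow now 12.
No augmenting path remains; maximum flow = 12.
In the residual graph, reachable from Well: {Well, n1}.
Min-cut edges: Well→n2 (4), Well→n3 (2), n1→n5 (6); capacity 4 + 2 + 6 = 12.
This cut is saturated, so no flow can exceed 12.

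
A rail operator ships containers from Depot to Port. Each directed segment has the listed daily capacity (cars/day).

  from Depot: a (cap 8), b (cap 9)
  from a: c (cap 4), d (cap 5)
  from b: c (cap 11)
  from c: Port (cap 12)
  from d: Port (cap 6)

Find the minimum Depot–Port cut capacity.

17

Augment Depot→a→c→Port: bottleneck 4, flow now 4.
Augment Depot→a→d→Port: bottleneck 4, flow now 8.
Augment Depot→b→c→Port: bottleneck 8, flow now 16.
Augment Depot→b→c→a→d→Port: bottleneck 1, flow now 17. (uses reverse residual edge)
No augmenting path remains; maximum flow = 17.
By max-flow min-cut, the minimum cut capacity equals the max flow.
In the residual graph, reachable from Depot: {Depot}.
Min-cut edges: Depot→a (8), Depot→b (9); capacity 8 + 9 = 17.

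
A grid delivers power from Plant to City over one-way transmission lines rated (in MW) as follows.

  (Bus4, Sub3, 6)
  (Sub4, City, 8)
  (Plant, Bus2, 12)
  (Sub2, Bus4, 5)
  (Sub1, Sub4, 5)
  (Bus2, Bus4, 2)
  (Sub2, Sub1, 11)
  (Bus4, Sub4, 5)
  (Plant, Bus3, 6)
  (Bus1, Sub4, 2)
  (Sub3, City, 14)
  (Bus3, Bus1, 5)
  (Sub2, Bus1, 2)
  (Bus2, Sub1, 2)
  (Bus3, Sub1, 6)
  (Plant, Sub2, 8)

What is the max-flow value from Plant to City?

14

Augment Plant→Bus3→Bus1→Sub4→City: bottleneck 2, flow now 2.
Augment Plant→Bus3→Sub1→Sub4→City: bottleneck 4, flow now 6.
Augment Plant→Sub2→Bus4→Sub3→City: bottleneck 5, flow now 11.
Augment Plant→Sub2→Sub1→Sub4→City: bottleneck 1, flow now 12.
Augment Plant→Bus2→Bus4→Sub3→City: bottleneck 1, flow now 13.
Augment Plant→Bus2→Bus4→Sub4→City: bottleneck 1, flow now 14.
No augmenting path remains; maximum flow = 14.
In the residual graph, reachable from Plant: {Plant, Bus3, Sub2, Bus2, Bus1, Sub1}.
Min-cut edges: Sub2→Bus4 (5), Bus2→Bus4 (2), Bus1→Sub4 (2), Sub1→Sub4 (5); capacity 5 + 2 + 2 + 5 = 14.
This cut is saturated, so no flow can exceed 14.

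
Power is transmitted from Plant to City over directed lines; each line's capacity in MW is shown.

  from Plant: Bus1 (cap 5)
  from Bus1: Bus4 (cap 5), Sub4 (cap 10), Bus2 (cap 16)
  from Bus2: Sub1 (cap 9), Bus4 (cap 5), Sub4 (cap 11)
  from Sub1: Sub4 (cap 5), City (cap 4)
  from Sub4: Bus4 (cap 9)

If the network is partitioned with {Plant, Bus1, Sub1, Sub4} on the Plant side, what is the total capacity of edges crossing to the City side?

34

Edges leaving {Plant, Bus1, Sub1, Sub4}: Bus1→Bus2 (16), Bus1→Bus4 (5), Sub1→City (4), Sub4→Bus4 (9).
Cut capacity = 16 + 5 + 4 + 9 = 34.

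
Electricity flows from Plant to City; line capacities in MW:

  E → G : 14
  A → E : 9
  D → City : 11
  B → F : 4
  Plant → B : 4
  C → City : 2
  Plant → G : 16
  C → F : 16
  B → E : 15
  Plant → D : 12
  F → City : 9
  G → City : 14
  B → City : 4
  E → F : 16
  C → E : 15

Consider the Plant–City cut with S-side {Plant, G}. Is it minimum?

No — its capacity is 30, but the minimum cut has capacity 29.

Given cut capacity: 4 + 12 + 14 = 30.
Augment Plant→B→City: bottleneck 4, flow now 4.
Augment Plant→D→City: bottleneck 11, flow now 15.
Augment Plant→G→City: bottleneck 14, flow now 29.
No augmenting path remains; maximum flow = 29.
In the residual graph, reachable from Plant: {Plant, D, G}.
Min-cut edges: Plant→B (4), D→City (11), G→City (14); capacity 4 + 11 + 14 = 29.
Cut capacity 30 exceeds the max flow 29, so it is not minimum.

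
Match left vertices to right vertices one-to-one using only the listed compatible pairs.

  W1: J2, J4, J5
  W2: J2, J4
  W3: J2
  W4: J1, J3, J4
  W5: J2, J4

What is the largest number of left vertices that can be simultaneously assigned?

4

Unit-capacity flow: source→left, listed edges, right→sink; max matching = max flow.
Augmenting path W1→J2 (+1); matched 1.
Augmenting path W2→J4 (+1); matched 2.
Augmenting path W4→J1 (+1); matched 3.
Augmenting path W3→J2→W1→J5 (+1); matched 4.
No augmenting path remains; maximum matching = 4.
König certificate: {W1, W4, J2, J4} is a vertex cover of size 4 (every listed pair touches it), so no matching can be larger.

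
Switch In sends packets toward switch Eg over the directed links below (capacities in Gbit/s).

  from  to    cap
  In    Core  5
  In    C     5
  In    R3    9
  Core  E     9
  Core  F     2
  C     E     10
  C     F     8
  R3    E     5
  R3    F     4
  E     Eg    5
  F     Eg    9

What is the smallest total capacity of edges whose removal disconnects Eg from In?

14

Augment In→Core→E→Eg: bottleneck 5, flow now 5.
Augment In→C→F→Eg: bottleneck 5, flow now 10.
Augment In→R3→F→Eg: bottleneck 4, flow now 14.
No augmenting path remains; maximum flow = 14.
By max-flow min-cut, the minimum cut capacity equals the max flow.
In the residual graph, reachable from In: {In, Core, C, R3, E, F}.
Min-cut edges: E→Eg (5), F→Eg (9); capacity 5 + 9 = 14.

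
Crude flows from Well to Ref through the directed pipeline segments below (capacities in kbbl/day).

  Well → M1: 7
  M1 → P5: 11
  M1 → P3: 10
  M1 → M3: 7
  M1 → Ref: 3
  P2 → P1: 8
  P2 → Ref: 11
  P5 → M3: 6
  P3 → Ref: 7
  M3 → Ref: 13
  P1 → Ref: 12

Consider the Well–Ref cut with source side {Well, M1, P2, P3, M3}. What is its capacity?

53

Edges leaving {Well, M1, P2, P3, M3}: M1→P5 (11), M1→Ref (3), P2→P1 (8), P2→Ref (11), P3→Ref (7), M3→Ref (13).
Cut capacity = 11 + 3 + 8 + 11 + 7 + 13 = 53.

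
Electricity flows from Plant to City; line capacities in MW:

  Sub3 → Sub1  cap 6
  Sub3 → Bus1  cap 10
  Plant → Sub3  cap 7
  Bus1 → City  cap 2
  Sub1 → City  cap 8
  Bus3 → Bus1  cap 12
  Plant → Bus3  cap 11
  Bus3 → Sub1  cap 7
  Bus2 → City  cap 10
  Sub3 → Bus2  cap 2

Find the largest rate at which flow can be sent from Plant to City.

Augment Plant→Bus3→Sub1→City: bottleneck 7, flow now 7.
Augment Plant→Bus3→Bus1→City: bottleneck 2, flow now 9.
Augment Plant→Sub3→Bus2→City: bottleneck 2, flow now 11.
Augment Plant→Sub3→Sub1→City: bottleneck 1, flow now 12.
No augmenting path remains; maximum flow = 12.
In the residual graph, reachable from Plant: {Plant, Bus3, Sub3, Sub1, Bus1}.
Min-cut edges: Sub3→Bus2 (2), Sub1→City (8), Bus1→City (2); capacity 2 + 8 + 2 = 12.
This cut is saturated, so no flow can exceed 12.

12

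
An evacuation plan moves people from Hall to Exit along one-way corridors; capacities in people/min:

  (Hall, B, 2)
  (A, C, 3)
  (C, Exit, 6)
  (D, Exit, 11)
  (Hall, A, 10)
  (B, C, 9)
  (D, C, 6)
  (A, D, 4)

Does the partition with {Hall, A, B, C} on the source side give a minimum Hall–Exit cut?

Given cut capacity: 4 + 6 = 10.
Augment Hall→A→C→Exit: bottleneck 3, flow now 3.
Augment Hall→A→D→Exit: bottleneck 4, flow now 7.
Augment Hall→B→C→Exit: bottleneck 2, flow now 9.
No augmenting path remains; maximum flow = 9.
In the residual graph, reachable from Hall: {Hall, A}.
Min-cut edges: Hall→B (2), A→C (3), A→D (4); capacity 2 + 3 + 4 = 9.
Cut capacity 10 exceeds the max flow 9, so it is not minimum.

No — its capacity is 10, but the minimum cut has capacity 9.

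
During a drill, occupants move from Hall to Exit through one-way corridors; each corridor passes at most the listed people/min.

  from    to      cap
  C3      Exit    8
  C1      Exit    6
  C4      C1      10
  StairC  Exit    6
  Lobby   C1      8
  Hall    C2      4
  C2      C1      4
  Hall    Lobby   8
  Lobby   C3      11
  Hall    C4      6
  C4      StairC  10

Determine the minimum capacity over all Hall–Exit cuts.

Augment Hall→Lobby→C3→Exit: bottleneck 8, flow now 8.
Augment Hall→C2→C1→Exit: bottleneck 4, flow now 12.
Augment Hall→C4→StairC→Exit: bottleneck 6, flow now 18.
No augmenting path remains; maximum flow = 18.
By max-flow min-cut, the minimum cut capacity equals the max flow.
In the residual graph, reachable from Hall: {Hall}.
Min-cut edges: Hall→Lobby (8), Hall→C2 (4), Hall→C4 (6); capacity 8 + 4 + 6 = 18.

18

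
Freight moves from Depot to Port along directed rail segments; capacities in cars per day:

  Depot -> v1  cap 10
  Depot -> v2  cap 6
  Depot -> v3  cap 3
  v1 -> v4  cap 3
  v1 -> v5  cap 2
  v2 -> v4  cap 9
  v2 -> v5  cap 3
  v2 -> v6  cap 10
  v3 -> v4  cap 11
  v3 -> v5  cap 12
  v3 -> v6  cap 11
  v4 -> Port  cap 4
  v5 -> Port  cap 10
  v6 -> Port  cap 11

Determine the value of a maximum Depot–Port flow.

Augment Depot→v1→v4→Port: bottleneck 3, flow now 3.
Augment Depot→v1→v5→Port: bottleneck 2, flow now 5.
Augment Depot→v2→v4→Port: bottleneck 1, flow now 6.
Augment Depot→v2→v5→Port: bottleneck 3, flow now 9.
Augment Depot→v2→v6→Port: bottleneck 2, flow now 11.
Augment Depot→v3→v5→Port: bottleneck 3, flow now 14.
No augmenting path remains; maximum flow = 14.
In the residual graph, reachable from Depot: {Depot, v1}.
Min-cut edges: Depot→v2 (6), Depot→v3 (3), v1→v4 (3), v1→v5 (2); capacity 6 + 3 + 3 + 2 = 14.
This cut is saturated, so no flow can exceed 14.

14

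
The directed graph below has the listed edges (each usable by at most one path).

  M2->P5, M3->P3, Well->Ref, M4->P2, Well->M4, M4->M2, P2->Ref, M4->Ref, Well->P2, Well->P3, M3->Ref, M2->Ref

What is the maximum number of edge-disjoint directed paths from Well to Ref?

3

Assign every edge capacity 1; by Menger, the answer equals the max flow.
Path Well→Ref (+1); total 1.
Path Well→M4→Ref (+1); total 2.
Path Well→P2→Ref (+1); total 3.
No residual Well→Ref path; max flow = 3.
Certifying cut of size 3: {Well→M4, Well→P2, Well→Ref}.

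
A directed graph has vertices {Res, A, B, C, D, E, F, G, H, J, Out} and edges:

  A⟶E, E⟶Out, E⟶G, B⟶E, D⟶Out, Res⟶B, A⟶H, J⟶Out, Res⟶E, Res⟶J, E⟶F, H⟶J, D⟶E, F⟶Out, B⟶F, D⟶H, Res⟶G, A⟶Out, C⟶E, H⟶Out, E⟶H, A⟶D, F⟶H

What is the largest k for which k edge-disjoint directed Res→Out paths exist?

Assign every edge capacity 1; by Menger, the answer equals the max flow.
Path Res→E→Out (+1); total 1.
Path Res→J→Out (+1); total 2.
Path Res→B→F→Out (+1); total 3.
No residual Res→Out path; max flow = 3.
Certifying cut of size 3: {Res→B, Res→E, Res→J}.

3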